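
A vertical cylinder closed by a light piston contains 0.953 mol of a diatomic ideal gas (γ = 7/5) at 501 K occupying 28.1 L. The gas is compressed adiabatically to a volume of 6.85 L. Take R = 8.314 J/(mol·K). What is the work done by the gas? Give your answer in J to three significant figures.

Adiabatic: TV^(γ−1) = const with γ = 7/5.
T₂ = T₁ (V₁/V₂)^(γ−1) = 501 × (28.1/6.85)^0.4 = 501 × 1.759 = 881.1 K.
W_by = nCᵥ(T₁ − T₂) = (0.953)(20.79)(501 − 881.1) = -7530 J.

W ≈ -7530 J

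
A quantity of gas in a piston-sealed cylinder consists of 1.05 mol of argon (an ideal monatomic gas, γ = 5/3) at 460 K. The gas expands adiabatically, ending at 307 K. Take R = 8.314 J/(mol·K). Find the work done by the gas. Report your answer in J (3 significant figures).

Adiabatic ⇒ Q = 0, so W_by = −ΔU = nCᵥ(T₁ − T₂).
Cᵥ = 3R/2 = 12.47 J/(mol·K).
W = (1.05)(12.47)(460 − 307) = 2003 J.

W ≈ 2000 J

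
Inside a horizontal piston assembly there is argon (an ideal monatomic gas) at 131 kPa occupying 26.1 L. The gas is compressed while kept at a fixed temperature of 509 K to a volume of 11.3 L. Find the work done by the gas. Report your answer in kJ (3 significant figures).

W ≈ -2.86 kJ

Isothermal: W = nRT ln(V₂/V₁) = P₁V₁ ln(V₂/V₁).
P₁V₁ = (131 kPa)(26.1 L) = 3419 J.
W = 3419 × ln(11.3/26.1) = 3419 × -0.8371
W_by_gas = -2862 J.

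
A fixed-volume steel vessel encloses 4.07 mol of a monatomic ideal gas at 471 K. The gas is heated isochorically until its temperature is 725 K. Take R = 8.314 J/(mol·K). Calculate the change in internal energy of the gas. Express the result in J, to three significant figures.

Constant volume ⇒ W = 0, so Q = ΔU = nCᵥΔT with Cᵥ = 3R/2 = 12.47 J/(mol·K).
ΔU = (4.07)(12.47)(725 − 471) = 12892 J.

ΔU ≈ 12900 J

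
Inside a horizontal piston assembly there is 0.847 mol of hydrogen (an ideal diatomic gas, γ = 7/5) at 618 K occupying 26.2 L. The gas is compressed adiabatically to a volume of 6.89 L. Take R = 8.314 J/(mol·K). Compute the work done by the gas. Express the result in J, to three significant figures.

Adiabatic: TV^(γ−1) = const with γ = 7/5.
T₂ = T₁ (V₁/V₂)^(γ−1) = 618 × (26.2/6.89)^0.4 = 618 × 1.706 = 1054 K.
W_by = nCᵥ(T₁ − T₂) = (0.847)(20.79)(618 − 1054) = -7683 J.

W ≈ -7680 J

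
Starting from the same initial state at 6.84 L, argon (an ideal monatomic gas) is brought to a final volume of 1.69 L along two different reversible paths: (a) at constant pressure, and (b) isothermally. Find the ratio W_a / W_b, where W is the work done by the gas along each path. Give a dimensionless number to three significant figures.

Path (a) isobaric: W = P₁(V₂ − V₁) → W_a/(P₁V₁) = -0.7529.
Path (b) isothermal: W = P₁V₁ ln(V₂/V₁) → W_b/(P₁V₁) = -1.398.
W_a / W_b = -0.7529 / -1.398 = 0.5385.

W_a / W_b ≈ 0.539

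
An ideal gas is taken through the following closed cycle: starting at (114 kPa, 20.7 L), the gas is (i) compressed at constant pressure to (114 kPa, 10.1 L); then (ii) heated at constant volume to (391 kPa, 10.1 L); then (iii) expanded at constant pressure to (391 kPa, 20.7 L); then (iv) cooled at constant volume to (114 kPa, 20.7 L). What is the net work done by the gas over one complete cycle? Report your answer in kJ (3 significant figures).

Constant-volume legs do no work.
W(i) = (114)(10.1 − 20.7) = -1208 J; W(iii) = (391)(20.7 − 10.1) = 4145 J.
W_net = -1208 + 4145 = 2936 J (the clockwise enclosed area).

W_net ≈ 2.94 kJ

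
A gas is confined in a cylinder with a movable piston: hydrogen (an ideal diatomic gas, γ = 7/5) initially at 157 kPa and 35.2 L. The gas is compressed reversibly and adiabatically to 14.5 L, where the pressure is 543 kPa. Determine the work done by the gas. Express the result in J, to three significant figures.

W ≈ -5870 J

Adiabatic: W = (P₁V₁ − P₂V₂)/(γ − 1) with γ = 7/5.
P₁V₁ = 5526 J, P₂V₂ = 7874 J.
W = (5526 − 7874) / 0.4 = -5868 J.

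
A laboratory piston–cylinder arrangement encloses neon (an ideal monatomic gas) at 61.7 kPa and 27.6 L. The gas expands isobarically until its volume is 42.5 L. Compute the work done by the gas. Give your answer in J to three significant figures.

W ≈ 919 J

Isobaric: W = P ΔV.
W = (61.7 kPa)(42.5 − 27.6 L) = (61.7)(14.9) = 919.3 J.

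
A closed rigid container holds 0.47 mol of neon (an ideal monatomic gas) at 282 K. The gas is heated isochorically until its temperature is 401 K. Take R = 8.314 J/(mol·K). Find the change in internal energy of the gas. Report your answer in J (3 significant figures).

Constant volume ⇒ W = 0, so Q = ΔU = nCᵥΔT with Cᵥ = 3R/2 = 12.47 J/(mol·K).
ΔU = (0.47)(12.47)(401 − 282) = 697.5 J.

ΔU ≈ 698 J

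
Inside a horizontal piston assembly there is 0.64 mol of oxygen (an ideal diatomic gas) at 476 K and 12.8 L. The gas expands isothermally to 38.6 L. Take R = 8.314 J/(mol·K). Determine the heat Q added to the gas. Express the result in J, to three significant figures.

Q ≈ 2800 J

Isothermal ⇒ ΔU = 0, so Q = W = nRT ln(V₂/V₁).
Q = (0.64)(8.314)(476) ln(38.6/12.8) = 2533 × 1.104 = 2796 J.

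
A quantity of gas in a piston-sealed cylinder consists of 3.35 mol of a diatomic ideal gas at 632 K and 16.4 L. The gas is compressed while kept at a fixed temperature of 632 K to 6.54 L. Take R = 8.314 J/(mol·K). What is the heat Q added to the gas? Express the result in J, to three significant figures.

Isothermal ⇒ ΔU = 0, so Q = W = nRT ln(V₂/V₁).
Q = (3.35)(8.314)(632) ln(6.54/16.4) = 17602 × -0.9193 = -16183 J.

Q ≈ -16200 J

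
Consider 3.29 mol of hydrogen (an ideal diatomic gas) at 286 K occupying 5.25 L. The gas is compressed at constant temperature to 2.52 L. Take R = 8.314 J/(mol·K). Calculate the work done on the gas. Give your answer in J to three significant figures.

Isothermal: W = nRT ln(V₂/V₁).
W = (3.29)(8.314)(286) × ln(2.52/5.25)
  = 7823 × -0.734
W_by_gas = -5742 J; work on gas = −W_by = 5742 J.

W ≈ 5740 J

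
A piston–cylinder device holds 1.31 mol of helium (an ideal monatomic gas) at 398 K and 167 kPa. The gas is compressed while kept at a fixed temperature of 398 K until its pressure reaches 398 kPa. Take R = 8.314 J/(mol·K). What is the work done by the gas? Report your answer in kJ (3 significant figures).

Isothermal process: W = nRT ln(V₂/V₁) = nRT ln(P₁/P₂).
W = (1.31)(8.314)(398) × ln(167/398)
  = 4335 × ln(0.4196) = 4335 × -0.8685
W_by_gas = -3765 J.

W ≈ -3.76 kJ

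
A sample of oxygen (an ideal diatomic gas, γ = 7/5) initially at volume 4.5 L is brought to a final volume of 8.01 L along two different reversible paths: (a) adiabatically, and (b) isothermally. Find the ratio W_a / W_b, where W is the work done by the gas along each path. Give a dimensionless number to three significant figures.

Path (a) adiabatic: W = P₁V₁(1 − (V₁/V₂)^(γ−1))/(γ−1) → W_a/(P₁V₁) = 0.5149.
Path (b) isothermal: W = P₁V₁ ln(V₂/V₁) → W_b/(P₁V₁) = 0.5766.
W_a / W_b = 0.5149 / 0.5766 = 0.8931.

W_a / W_b ≈ 0.893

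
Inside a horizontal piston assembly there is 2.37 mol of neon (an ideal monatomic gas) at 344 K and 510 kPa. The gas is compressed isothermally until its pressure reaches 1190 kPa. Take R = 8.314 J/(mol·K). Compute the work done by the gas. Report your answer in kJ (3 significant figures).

W ≈ -5.74 kJ

Isothermal process: W = nRT ln(V₂/V₁) = nRT ln(P₁/P₂).
W = (2.37)(8.314)(344) × ln(510/1190)
  = 6778 × ln(0.4286) = 6778 × -0.8473
W_by_gas = -5743 J.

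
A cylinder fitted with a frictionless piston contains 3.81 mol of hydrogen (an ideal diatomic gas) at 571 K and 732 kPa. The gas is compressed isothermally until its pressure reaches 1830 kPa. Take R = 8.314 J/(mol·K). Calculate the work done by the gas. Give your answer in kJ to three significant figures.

Isothermal process: W = nRT ln(V₂/V₁) = nRT ln(P₁/P₂).
W = (3.81)(8.314)(571) × ln(732/1830)
  = 18087 × ln(0.4) = 18087 × -0.9163
W_by_gas = -16573 J.

W ≈ -16.6 kJ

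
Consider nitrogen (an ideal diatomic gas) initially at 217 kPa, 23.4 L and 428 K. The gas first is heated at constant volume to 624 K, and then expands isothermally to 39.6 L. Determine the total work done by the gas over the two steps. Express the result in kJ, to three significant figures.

W_total ≈ 3.89 kJ

Step 1 (isochoric): W = 0 (constant volume).
After step 1: P = 316.4 kPa (V unchanged).
Step 2 (isothermal): W = P₁V₁ ln(V₂/V₁) = (7403) ln(39.6/23.4) = 3895 J.
W_total = 0 + 3895 = 3895 J.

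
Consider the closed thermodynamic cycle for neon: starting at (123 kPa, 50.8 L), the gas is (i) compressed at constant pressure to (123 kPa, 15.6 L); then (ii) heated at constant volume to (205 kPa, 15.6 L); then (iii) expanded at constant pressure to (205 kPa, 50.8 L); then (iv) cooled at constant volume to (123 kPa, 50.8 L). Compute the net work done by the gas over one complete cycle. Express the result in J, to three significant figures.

W_net ≈ 2890 J

Constant-volume legs do no work.
W(i) = (123)(15.6 − 50.8) = -4330 J; W(iii) = (205)(50.8 − 15.6) = 7216 J.
W_net = -4330 + 7216 = 2886 J (the clockwise enclosed area).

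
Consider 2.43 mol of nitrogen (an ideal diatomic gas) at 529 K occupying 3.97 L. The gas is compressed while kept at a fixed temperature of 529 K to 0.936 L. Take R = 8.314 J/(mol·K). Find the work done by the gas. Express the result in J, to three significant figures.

W ≈ -15400 J

Isothermal: W = nRT ln(V₂/V₁).
W = (2.43)(8.314)(529) × ln(0.936/3.97)
  = 10687 × -1.445
W_by_gas = -15442 J.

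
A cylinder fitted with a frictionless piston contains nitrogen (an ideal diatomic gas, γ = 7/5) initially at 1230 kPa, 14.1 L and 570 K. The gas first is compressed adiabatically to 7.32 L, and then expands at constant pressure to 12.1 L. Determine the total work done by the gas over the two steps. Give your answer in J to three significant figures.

Step 1 (adiabatic): W = (P₁V₁ − P₂V₂)/(γ−1) = (17343 − 22543)/0.4 = -12999 J.
After step 1: P = 3080 kPa, V = 7.32 L, T = 740.9 K.
Step 2 (isobaric): W = PΔV = (3080 kPa)(12.1 − 7.32 L) = 14721 J.
W_total = -12999 + 14721 = 1721 J.

W_total ≈ 1720 J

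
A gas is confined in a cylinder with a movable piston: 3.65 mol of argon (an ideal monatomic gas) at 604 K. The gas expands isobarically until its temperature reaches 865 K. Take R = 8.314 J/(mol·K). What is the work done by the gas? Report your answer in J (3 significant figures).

Isobaric: W = P ΔV = nR ΔT.
W = (3.65)(8.314)(865 − 604) = 7920 J.

W ≈ 7920 J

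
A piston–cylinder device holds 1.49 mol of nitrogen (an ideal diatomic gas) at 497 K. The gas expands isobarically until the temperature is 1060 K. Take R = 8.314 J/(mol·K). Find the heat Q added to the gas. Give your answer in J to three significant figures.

Q ≈ 24400 J

Isobaric: W = nRΔT = (1.49)(8.314)(563) = 6974 J.
ΔU = nCᵥΔT with Cᵥ = 5R/2: ΔU = (1.49)(20.79)(563) = 17436 J.
Q = ΔU + W = 17436 + 6974 = 24410 J.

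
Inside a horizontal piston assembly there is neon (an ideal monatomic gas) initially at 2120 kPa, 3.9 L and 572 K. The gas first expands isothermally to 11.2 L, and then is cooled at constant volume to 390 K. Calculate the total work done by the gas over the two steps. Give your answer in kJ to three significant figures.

W_total ≈ 8.72 kJ

Step 1 (isothermal): W = P₁V₁ ln(V₂/V₁) = (8268) ln(11.2/3.9) = 8722 J.
Step 2 (isochoric): W = 0 (constant volume).
W_total = 8722 + 0 = 8722 J.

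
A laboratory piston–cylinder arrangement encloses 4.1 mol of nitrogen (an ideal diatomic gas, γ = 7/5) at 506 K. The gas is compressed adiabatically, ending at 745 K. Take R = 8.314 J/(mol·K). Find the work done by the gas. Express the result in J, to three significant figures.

Adiabatic ⇒ Q = 0, so W_by = −ΔU = nCᵥ(T₁ − T₂).
Cᵥ = 5R/2 = 20.79 J/(mol·K).
W = (4.1)(20.79)(506 − 745) = -20367 J.

W ≈ -20400 J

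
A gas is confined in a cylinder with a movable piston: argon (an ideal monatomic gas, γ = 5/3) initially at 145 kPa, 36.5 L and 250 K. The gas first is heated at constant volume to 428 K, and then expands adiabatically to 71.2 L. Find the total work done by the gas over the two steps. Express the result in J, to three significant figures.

W_total ≈ 4890 J

Step 1 (isochoric): W = 0 (constant volume).
After step 1: P = 248.2 kPa (V unchanged).
Step 2 (adiabatic): W = (P₁V₁ − P₂V₂)/(γ−1) = (9061 − 5804)/0.667 = 4886 J.
W_total = 0 + 4886 = 4886 J.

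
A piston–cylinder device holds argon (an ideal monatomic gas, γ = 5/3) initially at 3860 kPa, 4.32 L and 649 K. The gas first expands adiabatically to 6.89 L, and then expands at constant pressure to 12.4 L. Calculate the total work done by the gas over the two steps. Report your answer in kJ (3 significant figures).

W_total ≈ 16.5 kJ

Step 1 (adiabatic): W = (P₁V₁ − P₂V₂)/(γ−1) = (16675 − 12216)/0.667 = 6689 J.
After step 1: P = 1773 kPa, V = 6.89 L, T = 475.4 K.
Step 2 (isobaric): W = PΔV = (1773 kPa)(12.4 − 6.89 L) = 9769 J.
W_total = 6689 + 9769 = 16458 J.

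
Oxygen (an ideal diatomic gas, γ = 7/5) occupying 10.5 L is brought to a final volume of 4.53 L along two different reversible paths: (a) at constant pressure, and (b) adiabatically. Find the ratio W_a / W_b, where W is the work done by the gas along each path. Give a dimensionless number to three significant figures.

W_a / W_b ≈ 0.569

Path (a) isobaric: W = P₁(V₂ − V₁) → W_a/(P₁V₁) = -0.5686.
Path (b) adiabatic: W = P₁V₁(1 − (V₁/V₂)^(γ−1))/(γ−1) → W_b/(P₁V₁) = -0.9993.
W_a / W_b = -0.5686 / -0.9993 = 0.569.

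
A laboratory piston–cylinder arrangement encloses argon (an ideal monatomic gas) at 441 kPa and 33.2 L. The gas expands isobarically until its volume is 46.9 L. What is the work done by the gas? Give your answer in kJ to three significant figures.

Isobaric: W = P ΔV.
W = (441 kPa)(46.9 − 33.2 L) = (441)(13.7) = 6042 J.

W ≈ 6.04 kJ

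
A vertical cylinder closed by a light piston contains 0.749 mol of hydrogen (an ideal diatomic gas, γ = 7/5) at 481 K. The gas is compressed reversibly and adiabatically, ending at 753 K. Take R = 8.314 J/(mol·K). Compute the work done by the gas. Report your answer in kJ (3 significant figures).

Adiabatic ⇒ Q = 0, so W_by = −ΔU = nCᵥ(T₁ − T₂).
Cᵥ = 5R/2 = 20.79 J/(mol·K).
W = (0.749)(20.79)(481 − 753) = -4234 J.

W ≈ -4.23 kJ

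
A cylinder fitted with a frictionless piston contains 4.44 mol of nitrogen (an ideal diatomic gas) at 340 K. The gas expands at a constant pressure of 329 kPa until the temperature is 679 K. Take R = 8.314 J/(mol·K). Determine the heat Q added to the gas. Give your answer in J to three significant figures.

Q ≈ 43800 J

Isobaric: W = nRΔT = (4.44)(8.314)(339) = 12514 J.
ΔU = nCᵥΔT with Cᵥ = 5R/2: ΔU = (4.44)(20.79)(339) = 31285 J.
Q = ΔU + W = 31285 + 12514 = 43799 J.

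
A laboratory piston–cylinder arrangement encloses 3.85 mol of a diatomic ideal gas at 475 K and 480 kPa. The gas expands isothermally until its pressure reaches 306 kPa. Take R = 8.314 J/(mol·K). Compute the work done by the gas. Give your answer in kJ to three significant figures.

Isothermal process: W = nRT ln(V₂/V₁) = nRT ln(P₁/P₂).
W = (3.85)(8.314)(475) × ln(480/306)
  = 15204 × ln(1.569) = 15204 × 0.4502
W_by_gas = 6845 J.

W ≈ 6.84 kJ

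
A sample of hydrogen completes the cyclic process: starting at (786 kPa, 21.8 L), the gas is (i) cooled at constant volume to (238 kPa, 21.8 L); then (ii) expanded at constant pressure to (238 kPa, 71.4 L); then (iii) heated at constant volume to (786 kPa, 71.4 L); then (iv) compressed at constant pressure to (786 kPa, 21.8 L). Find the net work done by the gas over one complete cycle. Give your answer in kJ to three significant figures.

W_net ≈ -27.2 kJ

Constant-volume legs do no work.
W(ii) = (238)(71.4 − 21.8) = 11805 J; W(iv) = (786)(21.8 − 71.4) = -38986 J.
W_net = 11805 − 38986 = -27181 J (the counter-clockwise enclosed area).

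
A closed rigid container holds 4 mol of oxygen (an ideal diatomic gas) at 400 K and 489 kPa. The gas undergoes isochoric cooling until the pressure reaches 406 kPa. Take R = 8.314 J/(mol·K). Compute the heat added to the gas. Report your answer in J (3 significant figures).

Q ≈ -5640 J

Constant volume ⇒ W = 0, so Q = ΔU = nCᵥΔT with Cᵥ = 5R/2 = 20.79 J/(mol·K).
At constant V, T₂/T₁ = P₂/P₁ ⇒ ΔT = T₁(P₂/P₁ − 1) = 400·(406/489 − 1) = -67.89 K.
ΔU = (4)(20.79)(-67.89) = -5645 J.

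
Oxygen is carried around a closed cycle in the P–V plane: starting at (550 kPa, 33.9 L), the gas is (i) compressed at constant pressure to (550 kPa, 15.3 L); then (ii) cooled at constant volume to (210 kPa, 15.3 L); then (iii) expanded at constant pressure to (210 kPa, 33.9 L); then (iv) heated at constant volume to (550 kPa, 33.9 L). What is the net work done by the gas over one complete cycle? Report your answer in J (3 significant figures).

Constant-volume legs do no work.
W(i) = (550)(15.3 − 33.9) = -10230 J; W(iii) = (210)(33.9 − 15.3) = 3906 J.
W_net = -10230 + 3906 = -6324 J (the counter-clockwise enclosed area).

W_net ≈ -6320 J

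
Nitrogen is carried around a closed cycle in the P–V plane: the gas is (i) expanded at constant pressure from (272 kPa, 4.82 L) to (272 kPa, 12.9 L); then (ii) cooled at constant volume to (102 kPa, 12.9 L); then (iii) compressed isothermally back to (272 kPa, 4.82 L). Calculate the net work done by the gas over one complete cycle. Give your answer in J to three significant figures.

W_net ≈ 902 J

Leg (i): W = PΔV = (272)(12.9 − 4.82) = 2198 J.
Leg (ii): W = 0.
Leg (iii): W = PᵢVᵢ ln(V_f/Vᵢ) = (1316) ln(4.82/12.9) = -1295 J.
W_net = 2198 − 1295 = 902.4 J.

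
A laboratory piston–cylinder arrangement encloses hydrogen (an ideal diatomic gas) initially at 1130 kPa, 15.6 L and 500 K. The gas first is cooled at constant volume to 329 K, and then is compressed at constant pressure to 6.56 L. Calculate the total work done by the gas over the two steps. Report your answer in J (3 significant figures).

W_total ≈ -6720 J

Step 1 (isochoric): W = 0 (constant volume).
After step 1: P = 743.5 kPa (V unchanged).
Step 2 (isobaric): W = PΔV = (743.5 kPa)(6.56 − 15.6 L) = -6722 J.
W_total = 0 − 6722 = -6722 J.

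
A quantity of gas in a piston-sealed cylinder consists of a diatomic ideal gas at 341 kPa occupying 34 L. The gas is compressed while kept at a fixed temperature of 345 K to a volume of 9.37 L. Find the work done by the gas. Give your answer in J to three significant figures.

Isothermal: W = nRT ln(V₂/V₁) = P₁V₁ ln(V₂/V₁).
P₁V₁ = (341 kPa)(34 L) = 11594 J.
W = 11594 × ln(9.37/34) = 11594 × -1.289
W_by_gas = -14943 J.

W ≈ -14900 J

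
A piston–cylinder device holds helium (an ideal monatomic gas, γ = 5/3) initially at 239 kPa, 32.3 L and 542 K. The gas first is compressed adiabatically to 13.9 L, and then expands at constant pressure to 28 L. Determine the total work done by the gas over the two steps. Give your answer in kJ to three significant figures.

W_total ≈ 5.00 kJ

Step 1 (adiabatic): W = (P₁V₁ − P₂V₂)/(γ−1) = (7720 − 13543)/0.667 = -8735 J.
After step 1: P = 974.3 kPa, V = 13.9 L, T = 950.9 K.
Step 2 (isobaric): W = PΔV = (974.3 kPa)(28 − 13.9 L) = 13738 J.
W_total = -8735 + 13738 = 5003 J.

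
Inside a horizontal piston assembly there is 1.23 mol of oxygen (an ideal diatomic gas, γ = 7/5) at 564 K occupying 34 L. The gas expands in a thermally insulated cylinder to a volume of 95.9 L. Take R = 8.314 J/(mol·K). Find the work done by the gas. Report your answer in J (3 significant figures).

Adiabatic: TV^(γ−1) = const with γ = 7/5.
T₂ = T₁ (V₁/V₂)^(γ−1) = 564 × (34/95.9)^0.4 = 564 × 0.6605 = 372.5 K.
W_by = nCᵥ(T₁ − T₂) = (1.23)(20.79)(564 − 372.5) = 4895 J.

W ≈ 4900 J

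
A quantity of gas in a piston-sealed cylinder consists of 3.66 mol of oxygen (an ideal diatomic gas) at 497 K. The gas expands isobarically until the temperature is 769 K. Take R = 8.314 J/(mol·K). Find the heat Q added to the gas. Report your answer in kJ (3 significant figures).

Isobaric: W = nRΔT = (3.66)(8.314)(272) = 8277 J.
ΔU = nCᵥΔT with Cᵥ = 5R/2: ΔU = (3.66)(20.79)(272) = 20692 J.
Q = ΔU + W = 20692 + 8277 = 28969 J.

Q ≈ 29.0 kJ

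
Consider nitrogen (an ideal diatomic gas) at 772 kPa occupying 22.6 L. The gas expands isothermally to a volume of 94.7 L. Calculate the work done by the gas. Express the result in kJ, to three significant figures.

W ≈ 25.0 kJ

Isothermal: W = nRT ln(V₂/V₁) = P₁V₁ ln(V₂/V₁).
P₁V₁ = (772 kPa)(22.6 L) = 17447 J.
W = 17447 × ln(94.7/22.6) = 17447 × 1.433
W_by_gas = 24998 J.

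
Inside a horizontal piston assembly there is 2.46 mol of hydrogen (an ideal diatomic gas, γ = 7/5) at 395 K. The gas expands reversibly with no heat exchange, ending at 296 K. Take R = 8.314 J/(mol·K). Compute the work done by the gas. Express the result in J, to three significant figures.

W ≈ 5060 J

Adiabatic ⇒ Q = 0, so W_by = −ΔU = nCᵥ(T₁ − T₂).
Cᵥ = 5R/2 = 20.79 J/(mol·K).
W = (2.46)(20.79)(395 − 296) = 5062 J.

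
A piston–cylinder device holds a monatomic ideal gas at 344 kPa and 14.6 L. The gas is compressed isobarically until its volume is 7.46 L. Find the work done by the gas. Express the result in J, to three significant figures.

Isobaric: W = P ΔV.
W = (344 kPa)(7.46 − 14.6 L) = (344)(-7.14) = -2456 J.

W ≈ -2460 J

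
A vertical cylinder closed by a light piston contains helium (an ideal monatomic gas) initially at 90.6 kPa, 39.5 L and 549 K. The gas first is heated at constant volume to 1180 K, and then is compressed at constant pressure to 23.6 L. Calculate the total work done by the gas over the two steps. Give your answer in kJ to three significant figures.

W_total ≈ -3.10 kJ

Step 1 (isochoric): W = 0 (constant volume).
After step 1: P = 194.7 kPa (V unchanged).
Step 2 (isobaric): W = PΔV = (194.7 kPa)(23.6 − 39.5 L) = -3096 J.
W_total = 0 − 3096 = -3096 J.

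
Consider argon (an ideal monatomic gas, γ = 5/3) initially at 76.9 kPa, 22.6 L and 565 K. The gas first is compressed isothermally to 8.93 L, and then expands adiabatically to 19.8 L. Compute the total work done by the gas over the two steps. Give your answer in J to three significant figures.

Step 1 (isothermal): W = P₁V₁ ln(V₂/V₁) = (1738) ln(8.93/22.6) = -1614 J.
After step 1: P = 194.6 kPa, V = 8.93 L, T = 565 K.
Step 2 (adiabatic): W = (P₁V₁ − P₂V₂)/(γ−1) = (1738 − 1022)/0.667 = 1074 J.
W_total = -1614 + 1074 = -540 J.

W_total ≈ -540 J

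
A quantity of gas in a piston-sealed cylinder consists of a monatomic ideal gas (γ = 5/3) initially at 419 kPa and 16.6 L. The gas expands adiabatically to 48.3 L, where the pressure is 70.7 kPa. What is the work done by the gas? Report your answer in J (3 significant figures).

Adiabatic: W = (P₁V₁ − P₂V₂)/(γ − 1) with γ = 5/3.
P₁V₁ = 6955 J, P₂V₂ = 3415 J.
W = (6955 − 3415) / 0.6667 = 5311 J.

W ≈ 5310 J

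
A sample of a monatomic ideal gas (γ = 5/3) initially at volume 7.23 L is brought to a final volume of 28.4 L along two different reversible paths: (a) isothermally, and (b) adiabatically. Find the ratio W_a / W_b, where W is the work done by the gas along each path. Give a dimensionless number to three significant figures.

W_a / W_b ≈ 1.52

Path (a) isothermal: W = P₁V₁ ln(V₂/V₁) → W_a/(P₁V₁) = 1.368.
Path (b) adiabatic: W = P₁V₁(1 − (V₁/V₂)^(γ−1))/(γ−1) → W_b/(P₁V₁) = 0.8975.
W_a / W_b = 1.368 / 0.8975 = 1.524.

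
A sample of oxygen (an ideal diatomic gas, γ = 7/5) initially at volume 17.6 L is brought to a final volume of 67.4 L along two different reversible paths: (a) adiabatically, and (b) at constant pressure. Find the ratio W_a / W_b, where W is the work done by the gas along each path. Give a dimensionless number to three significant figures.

W_a / W_b ≈ 0.367

Path (a) adiabatic: W = P₁V₁(1 − (V₁/V₂)^(γ−1))/(γ−1) → W_a/(P₁V₁) = 1.039.
Path (b) isobaric: W = P₁(V₂ − V₁) → W_b/(P₁V₁) = 2.83.
W_a / W_b = 1.039 / 2.83 = 0.3672.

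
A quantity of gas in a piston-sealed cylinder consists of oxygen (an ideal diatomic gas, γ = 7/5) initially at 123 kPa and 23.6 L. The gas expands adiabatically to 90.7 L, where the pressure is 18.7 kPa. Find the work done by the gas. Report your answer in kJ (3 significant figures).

Adiabatic: W = (P₁V₁ − P₂V₂)/(γ − 1) with γ = 7/5.
P₁V₁ = 2903 J, P₂V₂ = 1696 J.
W = (2903 − 1696) / 0.4 = 3017 J.

W ≈ 3.02 kJ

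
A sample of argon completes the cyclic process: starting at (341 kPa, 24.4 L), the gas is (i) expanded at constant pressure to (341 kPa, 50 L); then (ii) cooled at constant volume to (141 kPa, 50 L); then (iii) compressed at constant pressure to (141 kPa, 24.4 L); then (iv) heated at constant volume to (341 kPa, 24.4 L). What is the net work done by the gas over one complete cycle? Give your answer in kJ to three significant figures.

Constant-volume legs do no work.
W(i) = (341)(50 − 24.4) = 8730 J; W(iii) = (141)(24.4 − 50) = -3610 J.
W_net = 8730 − 3610 = 5120 J (the clockwise enclosed area).

W_net ≈ 5.12 kJ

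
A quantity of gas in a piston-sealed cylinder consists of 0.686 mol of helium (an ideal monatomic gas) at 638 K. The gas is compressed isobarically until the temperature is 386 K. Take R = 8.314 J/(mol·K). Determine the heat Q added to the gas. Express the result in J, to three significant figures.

Q ≈ -3590 J

Isobaric: W = nRΔT = (0.686)(8.314)(-252) = -1437 J.
ΔU = nCᵥΔT with Cᵥ = 3R/2: ΔU = (0.686)(12.47)(-252) = -2156 J.
Q = ΔU + W = -2156 − 1437 = -3593 J.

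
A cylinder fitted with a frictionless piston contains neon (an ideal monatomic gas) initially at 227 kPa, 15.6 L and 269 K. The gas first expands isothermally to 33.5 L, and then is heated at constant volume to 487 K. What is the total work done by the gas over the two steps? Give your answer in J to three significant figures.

W_total ≈ 2710 J

Step 1 (isothermal): W = P₁V₁ ln(V₂/V₁) = (3541) ln(33.5/15.6) = 2706 J.
Step 2 (isochoric): W = 0 (constant volume).
W_total = 2706 + 0 = 2706 J.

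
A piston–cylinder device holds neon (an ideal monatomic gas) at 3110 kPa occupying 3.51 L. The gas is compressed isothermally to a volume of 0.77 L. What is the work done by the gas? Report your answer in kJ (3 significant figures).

W ≈ -16.6 kJ

Isothermal: W = nRT ln(V₂/V₁) = P₁V₁ ln(V₂/V₁).
P₁V₁ = (3110 kPa)(3.51 L) = 10916 J.
W = 10916 × ln(0.77/3.51) = 10916 × -1.517
W_by_gas = -16560 J.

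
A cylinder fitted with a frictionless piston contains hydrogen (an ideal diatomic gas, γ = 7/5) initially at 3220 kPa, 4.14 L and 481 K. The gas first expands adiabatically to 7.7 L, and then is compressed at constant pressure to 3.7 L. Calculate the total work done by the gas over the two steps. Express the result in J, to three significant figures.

W_total ≈ 1920 J

Step 1 (adiabatic): W = (P₁V₁ − P₂V₂)/(γ−1) = (13331 − 10401)/0.4 = 7325 J.
After step 1: P = 1351 kPa, V = 7.7 L, T = 375.3 K.
Step 2 (isobaric): W = PΔV = (1351 kPa)(3.7 − 7.7 L) = -5403 J.
W_total = 7325 − 5403 = 1922 J.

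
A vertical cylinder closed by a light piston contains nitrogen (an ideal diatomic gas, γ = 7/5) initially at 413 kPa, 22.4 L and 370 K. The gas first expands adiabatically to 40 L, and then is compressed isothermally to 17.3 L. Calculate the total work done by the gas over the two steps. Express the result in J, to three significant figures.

W_total ≈ -1360 J

Step 1 (adiabatic): W = (P₁V₁ − P₂V₂)/(γ−1) = (9251 − 7336)/0.4 = 4787 J.
After step 1: P = 183.4 kPa, V = 40 L, T = 293.4 K.
Step 2 (isothermal): W = P₁V₁ ln(V₂/V₁) = (7336) ln(17.3/40) = -6149 J.
W_total = 4787 − 6149 = -1362 J.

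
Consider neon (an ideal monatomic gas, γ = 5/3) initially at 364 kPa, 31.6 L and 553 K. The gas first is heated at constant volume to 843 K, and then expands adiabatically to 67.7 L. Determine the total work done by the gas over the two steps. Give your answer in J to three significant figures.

Step 1 (isochoric): W = 0 (constant volume).
After step 1: P = 554.9 kPa (V unchanged).
Step 2 (adiabatic): W = (P₁V₁ − P₂V₂)/(γ−1) = (17534 − 10551)/0.667 = 10475 J.
W_total = 0 + 10475 = 10475 J.

W_total ≈ 10500 J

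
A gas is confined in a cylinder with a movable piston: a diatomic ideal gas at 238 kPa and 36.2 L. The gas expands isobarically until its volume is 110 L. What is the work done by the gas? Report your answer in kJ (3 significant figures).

W ≈ 17.6 kJ

Isobaric: W = P ΔV.
W = (238 kPa)(110 − 36.2 L) = (238)(73.8) = 17564 J.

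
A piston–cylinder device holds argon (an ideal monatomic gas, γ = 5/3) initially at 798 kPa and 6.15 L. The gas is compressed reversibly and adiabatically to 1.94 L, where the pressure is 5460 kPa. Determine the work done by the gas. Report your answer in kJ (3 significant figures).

W ≈ -8.53 kJ

Adiabatic: W = (P₁V₁ − P₂V₂)/(γ − 1) with γ = 5/3.
P₁V₁ = 4908 J, P₂V₂ = 10592 J.
W = (4908 − 10592) / 0.6667 = -8527 J.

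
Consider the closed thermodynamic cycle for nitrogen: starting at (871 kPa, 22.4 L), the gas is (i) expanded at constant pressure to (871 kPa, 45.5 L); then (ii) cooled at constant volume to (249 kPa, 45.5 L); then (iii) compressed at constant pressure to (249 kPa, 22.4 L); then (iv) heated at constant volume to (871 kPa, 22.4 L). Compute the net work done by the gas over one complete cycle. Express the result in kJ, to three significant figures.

W_net ≈ 14.4 kJ

Constant-volume legs do no work.
W(i) = (871)(45.5 − 22.4) = 20120 J; W(iii) = (249)(22.4 − 45.5) = -5752 J.
W_net = 20120 − 5752 = 14368 J (the clockwise enclosed area).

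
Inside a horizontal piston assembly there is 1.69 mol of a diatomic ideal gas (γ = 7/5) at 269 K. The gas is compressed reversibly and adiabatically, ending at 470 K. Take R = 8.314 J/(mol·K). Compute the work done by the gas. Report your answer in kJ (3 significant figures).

Adiabatic ⇒ Q = 0, so W_by = −ΔU = nCᵥ(T₁ − T₂).
Cᵥ = 5R/2 = 20.79 J/(mol·K).
W = (1.69)(20.79)(269 − 470) = -7060 J.

W ≈ -7.06 kJ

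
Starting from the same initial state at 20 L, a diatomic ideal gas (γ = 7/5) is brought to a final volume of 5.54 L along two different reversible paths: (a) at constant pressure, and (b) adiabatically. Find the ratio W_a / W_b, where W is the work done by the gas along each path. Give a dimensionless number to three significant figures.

W_a / W_b ≈ 0.431

Path (a) isobaric: W = P₁(V₂ − V₁) → W_a/(P₁V₁) = -0.723.
Path (b) adiabatic: W = P₁V₁(1 − (V₁/V₂)^(γ−1))/(γ−1) → W_b/(P₁V₁) = -1.678.
W_a / W_b = -0.723 / -1.678 = 0.4309.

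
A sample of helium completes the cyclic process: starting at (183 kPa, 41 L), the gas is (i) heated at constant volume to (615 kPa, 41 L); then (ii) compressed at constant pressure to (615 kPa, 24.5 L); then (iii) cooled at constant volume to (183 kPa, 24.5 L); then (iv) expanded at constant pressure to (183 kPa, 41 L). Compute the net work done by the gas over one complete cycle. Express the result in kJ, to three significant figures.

Constant-volume legs do no work.
W(ii) = (615)(24.5 − 41) = -10148 J; W(iv) = (183)(41 − 24.5) = 3020 J.
W_net = -10148 + 3020 = -7128 J (the counter-clockwise enclosed area).

W_net ≈ -7.13 kJ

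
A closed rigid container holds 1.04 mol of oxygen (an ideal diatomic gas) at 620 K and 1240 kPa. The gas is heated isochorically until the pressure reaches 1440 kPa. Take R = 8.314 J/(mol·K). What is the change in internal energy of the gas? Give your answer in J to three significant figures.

Constant volume ⇒ W = 0, so Q = ΔU = nCᵥΔT with Cᵥ = 5R/2 = 20.79 J/(mol·K).
At constant V, T₂/T₁ = P₂/P₁ ⇒ ΔT = T₁(P₂/P₁ − 1) = 620·(1440/1240 − 1) = 100 K.
ΔU = (1.04)(20.79)(100) = 2162 J.

ΔU ≈ 2160 J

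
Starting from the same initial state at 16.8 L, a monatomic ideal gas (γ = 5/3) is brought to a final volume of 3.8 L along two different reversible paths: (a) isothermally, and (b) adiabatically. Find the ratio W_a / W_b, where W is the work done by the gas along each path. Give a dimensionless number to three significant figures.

W_a / W_b ≈ 0.585

Path (a) isothermal: W = P₁V₁ ln(V₂/V₁) → W_a/(P₁V₁) = -1.486.
Path (b) adiabatic: W = P₁V₁(1 − (V₁/V₂)^(γ−1))/(γ−1) → W_b/(P₁V₁) = -2.541.
W_a / W_b = -1.486 / -2.541 = 0.5851.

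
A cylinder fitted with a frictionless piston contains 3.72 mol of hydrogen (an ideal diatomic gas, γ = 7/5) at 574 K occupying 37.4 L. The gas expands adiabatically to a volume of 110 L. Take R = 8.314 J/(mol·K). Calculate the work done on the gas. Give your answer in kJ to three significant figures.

Adiabatic: TV^(γ−1) = const with γ = 7/5.
T₂ = T₁ (V₁/V₂)^(γ−1) = 574 × (37.4/110)^0.4 = 574 × 0.6495 = 372.8 K.
W_by = nCᵥ(T₁ − T₂) = (3.72)(20.79)(574 − 372.8) = 15555 J.
Work on gas = −W_by = -15555 J.

W ≈ -15.6 kJ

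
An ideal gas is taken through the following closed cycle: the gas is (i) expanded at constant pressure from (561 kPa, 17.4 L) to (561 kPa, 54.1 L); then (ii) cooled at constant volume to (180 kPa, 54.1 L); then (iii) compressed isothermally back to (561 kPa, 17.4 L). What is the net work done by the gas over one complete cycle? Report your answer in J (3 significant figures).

W_net ≈ 9540 J

Leg (i): W = PΔV = (561)(54.1 − 17.4) = 20589 J.
Leg (ii): W = 0.
Leg (iii): W = PᵢVᵢ ln(V_f/Vᵢ) = (9738) ln(17.4/54.1) = -11046 J.
W_net = 20589 − 11046 = 9542 J.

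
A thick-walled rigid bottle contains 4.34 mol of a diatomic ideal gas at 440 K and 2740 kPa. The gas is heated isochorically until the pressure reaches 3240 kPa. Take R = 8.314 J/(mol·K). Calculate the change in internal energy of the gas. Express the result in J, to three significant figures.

Constant volume ⇒ W = 0, so Q = ΔU = nCᵥΔT with Cᵥ = 5R/2 = 20.79 J/(mol·K).
At constant V, T₂/T₁ = P₂/P₁ ⇒ ΔT = T₁(P₂/P₁ − 1) = 440·(3240/2740 − 1) = 80.29 K.
ΔU = (4.34)(20.79)(80.29) = 7243 J.

ΔU ≈ 7240 J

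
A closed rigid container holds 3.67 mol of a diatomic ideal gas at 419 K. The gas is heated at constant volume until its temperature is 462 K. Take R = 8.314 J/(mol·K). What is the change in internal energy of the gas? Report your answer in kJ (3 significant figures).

Constant volume ⇒ W = 0, so Q = ΔU = nCᵥΔT with Cᵥ = 5R/2 = 20.79 J/(mol·K).
ΔU = (3.67)(20.79)(462 − 419) = 3280 J.

ΔU ≈ 3.28 kJ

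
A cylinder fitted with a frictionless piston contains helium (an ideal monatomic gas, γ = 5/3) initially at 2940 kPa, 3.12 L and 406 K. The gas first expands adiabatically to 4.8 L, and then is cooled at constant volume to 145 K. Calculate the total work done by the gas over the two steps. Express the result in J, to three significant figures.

Step 1 (adiabatic): W = (P₁V₁ − P₂V₂)/(γ−1) = (9173 − 6883)/0.667 = 3435 J.
Step 2 (isochoric): W = 0 (constant volume).
W_total = 3435 + 0 = 3435 J.

W_total ≈ 3430 J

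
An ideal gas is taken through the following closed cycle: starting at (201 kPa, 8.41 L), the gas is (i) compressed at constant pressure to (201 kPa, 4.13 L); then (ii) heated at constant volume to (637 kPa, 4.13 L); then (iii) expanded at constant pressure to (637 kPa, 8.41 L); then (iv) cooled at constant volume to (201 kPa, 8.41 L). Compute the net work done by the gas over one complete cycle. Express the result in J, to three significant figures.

W_net ≈ 1870 J

Constant-volume legs do no work.
W(i) = (201)(4.13 − 8.41) = -860.3 J; W(iii) = (637)(8.41 − 4.13) = 2726 J.
W_net = -860.3 + 2726 = 1866 J (the clockwise enclosed area).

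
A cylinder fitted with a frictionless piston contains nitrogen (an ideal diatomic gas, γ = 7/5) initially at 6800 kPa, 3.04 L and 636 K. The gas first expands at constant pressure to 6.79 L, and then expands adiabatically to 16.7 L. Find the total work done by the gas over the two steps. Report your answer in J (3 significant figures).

Step 1 (isobaric): W = PΔV = (6800 kPa)(6.79 − 3.04 L) = 25500 J.
After step 1: P = 6800 kPa, V = 6.79 L, T = 1421 K.
Step 2 (adiabatic): W = (P₁V₁ − P₂V₂)/(γ−1) = (46172 − 32214)/0.4 = 34896 J.
W_total = 25500 + 34896 = 60396 J.

W_total ≈ 60400 J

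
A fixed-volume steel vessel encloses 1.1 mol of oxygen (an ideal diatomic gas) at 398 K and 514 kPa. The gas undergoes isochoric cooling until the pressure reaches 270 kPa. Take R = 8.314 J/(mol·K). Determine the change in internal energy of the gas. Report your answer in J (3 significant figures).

ΔU ≈ -4320 J

Constant volume ⇒ W = 0, so Q = ΔU = nCᵥΔT with Cᵥ = 5R/2 = 20.79 J/(mol·K).
At constant V, T₂/T₁ = P₂/P₁ ⇒ ΔT = T₁(P₂/P₁ − 1) = 398·(270/514 − 1) = -188.9 K.
ΔU = (1.1)(20.79)(-188.9) = -4320 J.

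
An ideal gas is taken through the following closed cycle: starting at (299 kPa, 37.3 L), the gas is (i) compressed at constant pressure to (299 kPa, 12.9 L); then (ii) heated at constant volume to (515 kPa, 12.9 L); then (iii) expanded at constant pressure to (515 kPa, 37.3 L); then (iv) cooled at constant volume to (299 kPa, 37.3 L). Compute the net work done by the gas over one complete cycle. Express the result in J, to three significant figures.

Constant-volume legs do no work.
W(i) = (299)(12.9 − 37.3) = -7296 J; W(iii) = (515)(37.3 − 12.9) = 12566 J.
W_net = -7296 + 12566 = 5270 J (the clockwise enclosed area).

W_net ≈ 5270 J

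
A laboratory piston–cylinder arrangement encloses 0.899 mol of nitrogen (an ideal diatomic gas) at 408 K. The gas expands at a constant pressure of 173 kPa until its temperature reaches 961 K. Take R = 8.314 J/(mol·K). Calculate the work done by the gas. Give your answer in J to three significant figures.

W ≈ 4130 J

Isobaric: W = P ΔV = nR ΔT.
W = (0.899)(8.314)(961 − 408) = 4133 J.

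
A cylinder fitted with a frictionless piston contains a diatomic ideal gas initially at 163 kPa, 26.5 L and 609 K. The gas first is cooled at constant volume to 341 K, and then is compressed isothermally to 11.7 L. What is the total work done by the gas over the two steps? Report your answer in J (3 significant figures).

Step 1 (isochoric): W = 0 (constant volume).
After step 1: P = 91.27 kPa (V unchanged).
Step 2 (isothermal): W = P₁V₁ ln(V₂/V₁) = (2419) ln(11.7/26.5) = -1977 J.
W_total = 0 − 1977 = -1977 J.

W_total ≈ -1980 J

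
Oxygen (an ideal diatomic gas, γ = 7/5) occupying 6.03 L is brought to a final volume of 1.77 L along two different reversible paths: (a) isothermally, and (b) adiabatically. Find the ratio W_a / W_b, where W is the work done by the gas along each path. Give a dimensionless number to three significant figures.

Path (a) isothermal: W = P₁V₁ ln(V₂/V₁) → W_a/(P₁V₁) = -1.226.
Path (b) adiabatic: W = P₁V₁(1 − (V₁/V₂)^(γ−1))/(γ−1) → W_b/(P₁V₁) = -1.582.
W_a / W_b = -1.226 / -1.582 = 0.7748.

W_a / W_b ≈ 0.775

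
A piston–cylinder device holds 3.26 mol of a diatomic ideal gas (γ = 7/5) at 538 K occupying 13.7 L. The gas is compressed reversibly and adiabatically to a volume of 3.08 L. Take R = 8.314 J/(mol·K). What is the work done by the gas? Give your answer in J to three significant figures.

W ≈ -29800 J

Adiabatic: TV^(γ−1) = const with γ = 7/5.
T₂ = T₁ (V₁/V₂)^(γ−1) = 538 × (13.7/3.08)^0.4 = 538 × 1.817 = 977.4 K.
W_by = nCᵥ(T₁ − T₂) = (3.26)(20.79)(538 − 977.4) = -29770 J.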